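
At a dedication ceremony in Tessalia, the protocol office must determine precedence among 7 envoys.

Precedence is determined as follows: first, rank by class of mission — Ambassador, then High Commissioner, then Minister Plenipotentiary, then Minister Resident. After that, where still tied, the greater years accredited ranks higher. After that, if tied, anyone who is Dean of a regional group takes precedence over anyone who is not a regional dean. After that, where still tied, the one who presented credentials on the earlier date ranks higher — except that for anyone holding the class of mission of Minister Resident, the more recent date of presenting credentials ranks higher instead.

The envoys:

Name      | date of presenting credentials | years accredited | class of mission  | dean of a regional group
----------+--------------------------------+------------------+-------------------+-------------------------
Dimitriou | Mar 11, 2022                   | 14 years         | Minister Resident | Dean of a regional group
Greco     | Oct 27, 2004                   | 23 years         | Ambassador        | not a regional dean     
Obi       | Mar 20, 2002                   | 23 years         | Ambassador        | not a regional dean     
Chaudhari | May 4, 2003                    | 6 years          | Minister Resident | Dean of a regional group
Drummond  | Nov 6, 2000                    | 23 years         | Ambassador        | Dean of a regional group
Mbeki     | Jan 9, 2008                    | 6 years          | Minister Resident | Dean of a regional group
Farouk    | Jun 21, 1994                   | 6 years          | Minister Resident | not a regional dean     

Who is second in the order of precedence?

By class of mission: Drummond, Obi and Greco (Ambassador); then Dimitriou, Mbeki, Chaudhari and Farouk (Minister Resident).
Drummond, Obi and Greco all have years accredited 23 years, so the next rule applies.
Among Drummond, Obi and Greco, Dean of a regional group before not a regional dean: Drummond (Dean of a regional group) before Obi and Greco (not a regional dean).
Among Obi and Greco, by date of presenting credentials (earlier first): Obi (Mar 20, 2002) before Greco (Oct 27, 2004).
Among Dimitriou, Mbeki, Chaudhari and Farouk, by years accredited (higher first): Dimitriou (14 years) before Mbeki, Chaudhari and Farouk (6 years).
Among Mbeki, Chaudhari and Farouk, Dean of a regional group before not a regional dean: Mbeki and Chaudhari (Dean of a regional group) before Farouk (not a regional dean).
Among Mbeki and Chaudhari, by date of presenting credentials (later first) (reversed rule for this group): Mbeki (Jan 9, 2008) before Chaudhari (May 4, 2003).
Order: Drummond, Obi, Greco, Dimitriou, Mbeki, Chaudhari, Farouk.

Obi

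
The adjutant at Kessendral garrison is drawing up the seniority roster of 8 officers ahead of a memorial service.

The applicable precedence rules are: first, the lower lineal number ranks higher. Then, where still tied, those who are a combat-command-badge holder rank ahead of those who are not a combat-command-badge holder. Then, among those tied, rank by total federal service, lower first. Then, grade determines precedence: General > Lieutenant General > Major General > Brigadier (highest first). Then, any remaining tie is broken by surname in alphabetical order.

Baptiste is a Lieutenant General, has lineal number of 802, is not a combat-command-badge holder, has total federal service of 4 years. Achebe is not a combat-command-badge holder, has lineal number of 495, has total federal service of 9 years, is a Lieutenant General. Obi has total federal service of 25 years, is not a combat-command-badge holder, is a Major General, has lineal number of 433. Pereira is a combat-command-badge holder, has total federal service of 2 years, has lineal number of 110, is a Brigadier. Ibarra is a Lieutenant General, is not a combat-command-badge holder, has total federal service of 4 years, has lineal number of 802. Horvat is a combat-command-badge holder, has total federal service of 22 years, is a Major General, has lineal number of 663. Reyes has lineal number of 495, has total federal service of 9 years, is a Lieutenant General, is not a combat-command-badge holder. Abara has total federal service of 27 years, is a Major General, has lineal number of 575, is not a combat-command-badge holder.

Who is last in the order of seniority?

Ibarra

By lineal number (lower first): Pereira (110); then Obi (433); then Achebe and Reyes (both 495); then Abara (575); then Horvat (663); then Baptiste and Ibarra (both 802).
Achebe and Reyes are each not a combat-command-badge holder, so the next rule applies.
Achebe and Reyes both have total federal service 9 years, so the next rule applies.
Achebe and Reyes are each Lieutenant General, so the next rule applies.
Among Achebe and Reyes, alphabetically by surname: Achebe before Reyes.
Baptiste and Ibarra are each not a combat-command-badge holder, so the next rule applies.
Baptiste and Ibarra both have total federal service 4 years, so the next rule applies.
Baptiste and Ibarra are each Lieutenant General, so the next rule applies.
Among Baptiste and Ibarra, alphabetically by surname: Baptiste before Ibarra.
Order: Pereira, Obi, Achebe, Reyes, Abara, Horvat, Baptiste, Ibarra.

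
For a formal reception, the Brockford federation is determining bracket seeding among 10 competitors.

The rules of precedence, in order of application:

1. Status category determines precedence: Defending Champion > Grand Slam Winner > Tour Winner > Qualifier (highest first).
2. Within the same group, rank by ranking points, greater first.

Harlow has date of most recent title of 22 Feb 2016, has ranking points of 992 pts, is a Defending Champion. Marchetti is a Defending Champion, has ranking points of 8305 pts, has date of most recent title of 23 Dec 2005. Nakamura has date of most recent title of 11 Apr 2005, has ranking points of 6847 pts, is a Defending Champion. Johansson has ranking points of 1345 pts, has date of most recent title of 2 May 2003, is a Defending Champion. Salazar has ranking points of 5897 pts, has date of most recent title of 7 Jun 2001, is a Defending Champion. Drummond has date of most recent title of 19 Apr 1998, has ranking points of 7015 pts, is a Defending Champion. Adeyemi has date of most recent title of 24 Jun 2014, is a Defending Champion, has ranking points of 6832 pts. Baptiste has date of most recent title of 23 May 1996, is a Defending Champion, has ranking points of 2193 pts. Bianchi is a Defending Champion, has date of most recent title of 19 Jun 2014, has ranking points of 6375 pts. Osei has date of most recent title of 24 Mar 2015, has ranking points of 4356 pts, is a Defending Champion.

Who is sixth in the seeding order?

By status category: Marchetti, Drummond, Nakamura, Adeyemi, Bianchi, Salazar, Osei, Baptiste, Johansson and Harlow (Defending Champion).
Among Marchetti, Drummond, Nakamura, Adeyemi, Bianchi, Salazar, Osei, Baptiste, Johansson and Harlow, by ranking points (higher first): Marchetti (8305 pts) before Drummond (7015 pts) before Nakamura (6847 pts) before Adeyemi (6832 pts) before Bianchi (6375 pts) before Salazar (5897 pts) before Osei (4356 pts) before Baptiste (2193 pts) before Johansson (1345 pts) before Harlow (992 pts).
Order: Marchetti, Drummond, Nakamura, Adeyemi, Bianchi, Salazar, Osei, Baptiste, Johansson, Harlow.

Salazar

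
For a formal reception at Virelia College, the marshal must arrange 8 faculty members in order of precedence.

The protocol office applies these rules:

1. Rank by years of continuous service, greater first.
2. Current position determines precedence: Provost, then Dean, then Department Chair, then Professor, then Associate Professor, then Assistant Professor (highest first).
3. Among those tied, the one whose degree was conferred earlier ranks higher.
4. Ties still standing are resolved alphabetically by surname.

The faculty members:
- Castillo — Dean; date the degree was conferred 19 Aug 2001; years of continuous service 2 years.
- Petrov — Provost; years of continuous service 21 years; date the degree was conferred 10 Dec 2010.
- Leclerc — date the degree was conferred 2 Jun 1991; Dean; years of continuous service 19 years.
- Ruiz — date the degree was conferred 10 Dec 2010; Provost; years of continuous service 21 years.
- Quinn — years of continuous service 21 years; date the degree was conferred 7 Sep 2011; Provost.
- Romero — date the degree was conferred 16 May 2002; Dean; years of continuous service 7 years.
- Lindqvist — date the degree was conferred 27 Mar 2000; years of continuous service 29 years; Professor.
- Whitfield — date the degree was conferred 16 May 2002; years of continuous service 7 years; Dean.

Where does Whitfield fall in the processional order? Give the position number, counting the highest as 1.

7

By years of continuous service (higher first): Lindqvist (29 years); then Petrov, Ruiz and Quinn (each 21 years); then Leclerc (19 years); then Romero and Whitfield (both 7 years); then Castillo (2 years).
Petrov, Ruiz and Quinn are each Provost, so the next rule applies.
Among Petrov, Ruiz and Quinn, by date the degree was conferred (earlier first): Petrov and Ruiz (10 Dec 2010) before Quinn (7 Sep 2011).
Among Petrov and Ruiz, alphabetically by surname: Petrov before Ruiz.
Romero and Whitfield are each Dean, so the next rule applies.
Romero and Whitfield both have date the degree was conferred 16 May 2002, so the next rule applies.
Among Romero and Whitfield, alphabetically by surname: Romero before Whitfield.
Order: Lindqvist, Petrov, Ruiz, Quinn, Leclerc, Romero, Whitfield, Castillo. So position 7.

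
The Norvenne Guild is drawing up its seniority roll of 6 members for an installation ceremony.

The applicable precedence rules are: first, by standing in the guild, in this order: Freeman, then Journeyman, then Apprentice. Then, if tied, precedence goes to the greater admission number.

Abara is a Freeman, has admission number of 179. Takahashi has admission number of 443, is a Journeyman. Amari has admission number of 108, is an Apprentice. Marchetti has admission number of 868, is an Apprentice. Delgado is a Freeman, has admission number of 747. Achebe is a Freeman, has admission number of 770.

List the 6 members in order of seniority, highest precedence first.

Achebe, Delgado, Abara, Takahashi, Marchetti, Amari

By standing in the guild: Achebe, Delgado and Abara (Freeman); then Takahashi (Journeyman); then Marchetti and Amari (Apprentice).
Among Achebe, Delgado and Abara, by admission number (higher first): Achebe (770) before Delgado (747) before Abara (179).
Among Marchetti and Amari, by admission number (higher first): Marchetti (868) before Amari (108).
Full order: Achebe, Delgado, Abara, Takahashi, Marchetti, Amari.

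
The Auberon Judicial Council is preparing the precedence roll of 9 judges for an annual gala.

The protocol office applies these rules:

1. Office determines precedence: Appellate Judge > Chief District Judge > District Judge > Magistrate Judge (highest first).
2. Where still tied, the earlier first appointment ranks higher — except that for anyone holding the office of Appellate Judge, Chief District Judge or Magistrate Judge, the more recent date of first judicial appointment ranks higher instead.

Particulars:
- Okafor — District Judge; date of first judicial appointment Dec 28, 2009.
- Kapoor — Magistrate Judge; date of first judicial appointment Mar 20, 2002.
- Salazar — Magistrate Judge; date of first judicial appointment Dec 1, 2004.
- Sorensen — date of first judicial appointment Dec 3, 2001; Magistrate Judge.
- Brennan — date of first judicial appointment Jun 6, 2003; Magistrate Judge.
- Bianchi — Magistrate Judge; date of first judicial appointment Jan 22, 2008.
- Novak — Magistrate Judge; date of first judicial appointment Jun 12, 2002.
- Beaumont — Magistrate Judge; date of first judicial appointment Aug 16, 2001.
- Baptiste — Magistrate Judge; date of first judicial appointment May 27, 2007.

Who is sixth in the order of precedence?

By office: Okafor (District Judge); then Bianchi, Baptiste, Salazar, Brennan, Novak, Kapoor, Sorensen and Beaumont (Magistrate Judge).
Among Bianchi, Baptiste, Salazar, Brennan, Novak, Kapoor, Sorensen and Beaumont, by date of first judicial appointment (later first) (reversed rule for this group): Bianchi (Jan 22, 2008) before Baptiste (May 27, 2007) before Salazar (Dec 1, 2004) before Brennan (Jun 6, 2003) before Novak (Jun 12, 2002) before Kapoor (Mar 20, 2002) before Sorensen (Dec 3, 2001) before Beaumont (Aug 16, 2001).
Order: Okafor, Bianchi, Baptiste, Salazar, Brennan, Novak, Kapoor, Sorensen, Beaumont.

Novak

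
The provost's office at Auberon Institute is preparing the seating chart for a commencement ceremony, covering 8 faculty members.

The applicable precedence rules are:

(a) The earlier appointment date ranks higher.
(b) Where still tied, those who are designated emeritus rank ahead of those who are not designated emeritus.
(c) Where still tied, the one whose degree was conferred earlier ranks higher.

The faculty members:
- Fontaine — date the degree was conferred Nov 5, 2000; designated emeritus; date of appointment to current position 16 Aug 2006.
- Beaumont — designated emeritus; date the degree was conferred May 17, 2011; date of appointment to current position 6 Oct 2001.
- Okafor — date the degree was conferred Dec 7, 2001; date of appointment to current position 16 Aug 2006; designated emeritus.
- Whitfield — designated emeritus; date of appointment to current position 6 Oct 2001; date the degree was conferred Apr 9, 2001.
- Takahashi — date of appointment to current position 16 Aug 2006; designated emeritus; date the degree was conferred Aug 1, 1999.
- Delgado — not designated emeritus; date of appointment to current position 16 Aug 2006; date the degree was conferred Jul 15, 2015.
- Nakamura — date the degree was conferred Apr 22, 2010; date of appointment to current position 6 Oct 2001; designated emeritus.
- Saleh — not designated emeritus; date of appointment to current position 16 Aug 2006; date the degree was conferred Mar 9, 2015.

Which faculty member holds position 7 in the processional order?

By date of appointment to current position (earlier first): Whitfield, Nakamura and Beaumont (each 6 Oct 2001); then Takahashi, Fontaine, Okafor, Saleh and Delgado (each 16 Aug 2006).
Whitfield, Nakamura and Beaumont are each designated emeritus, so the next rule applies.
Among Whitfield, Nakamura and Beaumont, by date the degree was conferred (earlier first): Whitfield (Apr 9, 2001) before Nakamura (Apr 22, 2010) before Beaumont (May 17, 2011).
Among Takahashi, Fontaine, Okafor, Saleh and Delgado, designated emeritus before not designated emeritus: Takahashi, Fontaine and Okafor (designated emeritus) before Saleh and Delgado (not designated emeritus).
Among Takahashi, Fontaine and Okafor, by date the degree was conferred (earlier first): Takahashi (Aug 1, 1999) before Fontaine (Nov 5, 2000) before Okafor (Dec 7, 2001).
Among Saleh and Delgado, by date the degree was conferred (earlier first): Saleh (Mar 9, 2015) before Delgado (Jul 15, 2015).
Order: Whitfield, Nakamura, Beaumont, Takahashi, Fontaine, Okafor, Saleh, Delgado.

Saleh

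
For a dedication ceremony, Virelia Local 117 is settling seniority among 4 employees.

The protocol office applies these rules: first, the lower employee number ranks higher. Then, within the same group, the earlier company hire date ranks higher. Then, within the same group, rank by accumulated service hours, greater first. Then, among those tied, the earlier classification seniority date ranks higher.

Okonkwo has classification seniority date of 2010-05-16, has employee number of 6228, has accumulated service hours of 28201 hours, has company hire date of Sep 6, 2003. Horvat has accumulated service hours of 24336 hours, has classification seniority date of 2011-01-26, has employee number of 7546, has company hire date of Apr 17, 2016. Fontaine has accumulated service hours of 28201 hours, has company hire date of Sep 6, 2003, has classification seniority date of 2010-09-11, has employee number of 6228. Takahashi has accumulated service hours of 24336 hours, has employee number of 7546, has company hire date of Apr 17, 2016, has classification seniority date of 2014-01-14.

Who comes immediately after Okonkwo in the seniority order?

By employee number (lower first): Okonkwo and Fontaine (both 6228); then Horvat and Takahashi (both 7546).
Okonkwo and Fontaine both have company hire date Sep 6, 2003, so the next rule applies.
Okonkwo and Fontaine both have accumulated service hours 28201 hours, so the next rule applies.
Among Okonkwo and Fontaine, by classification seniority date (earlier first): Okonkwo (2010-05-16) before Fontaine (2010-09-11).
Horvat and Takahashi both have company hire date Apr 17, 2016, so the next rule applies.
Horvat and Takahashi both have accumulated service hours 24336 hours, so the next rule applies.
Among Horvat and Takahashi, by classification seniority date (earlier first): Horvat (2011-01-26) before Takahashi (2014-01-14).
Order: Okonkwo, Fontaine, Horvat, Takahashi.

Fontaine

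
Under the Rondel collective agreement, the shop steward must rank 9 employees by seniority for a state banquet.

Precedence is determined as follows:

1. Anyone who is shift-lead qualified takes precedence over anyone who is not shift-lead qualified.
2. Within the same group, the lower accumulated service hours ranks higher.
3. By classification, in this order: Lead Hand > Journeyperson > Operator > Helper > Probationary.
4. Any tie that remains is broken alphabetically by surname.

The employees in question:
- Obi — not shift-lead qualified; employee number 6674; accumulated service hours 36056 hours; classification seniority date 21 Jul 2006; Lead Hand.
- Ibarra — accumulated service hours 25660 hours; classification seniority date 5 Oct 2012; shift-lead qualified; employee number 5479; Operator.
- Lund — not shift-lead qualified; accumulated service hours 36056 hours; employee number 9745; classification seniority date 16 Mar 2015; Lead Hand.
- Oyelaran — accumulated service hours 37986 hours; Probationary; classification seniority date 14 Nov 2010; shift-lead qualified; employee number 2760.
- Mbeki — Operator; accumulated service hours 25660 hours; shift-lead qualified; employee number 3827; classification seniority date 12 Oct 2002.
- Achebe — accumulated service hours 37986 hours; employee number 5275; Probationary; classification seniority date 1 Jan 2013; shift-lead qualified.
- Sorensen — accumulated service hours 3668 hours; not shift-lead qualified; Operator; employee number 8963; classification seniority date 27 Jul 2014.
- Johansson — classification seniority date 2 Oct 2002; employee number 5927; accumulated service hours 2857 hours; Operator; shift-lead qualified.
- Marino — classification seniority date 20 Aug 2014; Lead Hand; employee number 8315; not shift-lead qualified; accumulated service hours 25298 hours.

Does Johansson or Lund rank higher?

By the first rule: Johansson, Ibarra, Mbeki, Achebe and Oyelaran (each shift-lead qualified); then Sorensen, Marino, Lund and Obi (each not shift-lead qualified).
Among Johansson, Ibarra, Mbeki, Achebe and Oyelaran, by accumulated service hours (lower first): Johansson (2857 hours) before Ibarra and Mbeki (25660 hours) before Achebe and Oyelaran (37986 hours).
Ibarra and Mbeki are each Operator, so the next rule applies.
Among Ibarra and Mbeki, alphabetically by surname: Ibarra before Mbeki.
Achebe and Oyelaran are each Probationary, so the next rule applies.
Among Achebe and Oyelaran, alphabetically by surname: Achebe before Oyelaran.
Among Sorensen, Marino, Lund and Obi, by accumulated service hours (lower first): Sorensen (3668 hours) before Marino (25298 hours) before Lund and Obi (36056 hours).
Lund and Obi are each Lead Hand, so the next rule applies.
Among Lund and Obi, alphabetically by surname: Lund before Obi.
So Johansson takes precedence.

Johansson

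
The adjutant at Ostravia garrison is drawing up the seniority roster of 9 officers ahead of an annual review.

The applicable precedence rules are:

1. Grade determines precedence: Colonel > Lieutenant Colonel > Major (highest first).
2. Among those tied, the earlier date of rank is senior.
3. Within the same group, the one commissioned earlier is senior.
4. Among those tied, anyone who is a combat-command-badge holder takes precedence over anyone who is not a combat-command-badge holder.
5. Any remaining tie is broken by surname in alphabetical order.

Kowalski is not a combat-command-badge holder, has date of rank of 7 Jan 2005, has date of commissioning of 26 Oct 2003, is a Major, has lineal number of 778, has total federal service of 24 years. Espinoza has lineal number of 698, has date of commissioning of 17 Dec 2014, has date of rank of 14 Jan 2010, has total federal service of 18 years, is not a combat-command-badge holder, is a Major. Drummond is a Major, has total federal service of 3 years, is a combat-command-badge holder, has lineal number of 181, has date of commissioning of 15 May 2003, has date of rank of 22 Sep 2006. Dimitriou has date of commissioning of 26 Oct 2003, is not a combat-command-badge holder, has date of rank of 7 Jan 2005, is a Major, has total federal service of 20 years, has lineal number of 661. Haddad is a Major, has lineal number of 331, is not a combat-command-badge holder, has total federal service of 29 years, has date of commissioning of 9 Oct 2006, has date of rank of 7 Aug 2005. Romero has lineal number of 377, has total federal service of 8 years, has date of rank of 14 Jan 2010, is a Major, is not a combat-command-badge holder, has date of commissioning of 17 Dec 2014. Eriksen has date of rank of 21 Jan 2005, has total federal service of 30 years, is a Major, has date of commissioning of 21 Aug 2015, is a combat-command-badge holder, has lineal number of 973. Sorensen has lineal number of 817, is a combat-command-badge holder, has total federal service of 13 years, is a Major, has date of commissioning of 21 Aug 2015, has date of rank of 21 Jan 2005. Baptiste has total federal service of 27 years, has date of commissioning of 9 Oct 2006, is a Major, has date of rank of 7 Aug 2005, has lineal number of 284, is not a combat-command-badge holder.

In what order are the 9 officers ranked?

By grade: Dimitriou, Kowalski, Eriksen, Sorensen, Baptiste, Haddad, Drummond, Espinoza and Romero (Major).
Among Dimitriou, Kowalski, Eriksen, Sorensen, Baptiste, Haddad, Drummond, Espinoza and Romero, by date of rank (earlier first): Dimitriou and Kowalski (7 Jan 2005) before Eriksen and Sorensen (21 Jan 2005) before Baptiste and Haddad (7 Aug 2005) before Drummond (22 Sep 2006) before Espinoza and Romero (14 Jan 2010).
Dimitriou and Kowalski both have date of commissioning 26 Oct 2003, so the next rule applies.
Dimitriou and Kowalski are each not a combat-command-badge holder, so the next rule applies.
Among Dimitriou and Kowalski, alphabetically by surname: Dimitriou before Kowalski.
Eriksen and Sorensen both have date of commissioning 21 Aug 2015, so the next rule applies.
Eriksen and Sorensen are each a combat-command-badge holder, so the next rule applies.
Among Eriksen and Sorensen, alphabetically by surname: Eriksen before Sorensen.
Baptiste and Haddad both have date of commissioning 9 Oct 2006, so the next rule applies.
Baptiste and Haddad are each not a combat-command-badge holder, so the next rule applies.
Among Baptiste and Haddad, alphabetically by surname: Baptiste before Haddad.
Espinoza and Romero both have date of commissioning 17 Dec 2014, so the next rule applies.
Espinoza and Romero are each not a combat-command-badge holder, so the next rule applies.
Among Espinoza and Romero, alphabetically by surname: Espinoza before Romero.
Full order: Dimitriou, Kowalski, Eriksen, Sorensen, Baptiste, Haddad, Drummond, Espinoza, Romero.

Dimitriou, Kowalski, Eriksen, Sorensen, Baptiste, Haddad, Drummond, Espinoza, Romero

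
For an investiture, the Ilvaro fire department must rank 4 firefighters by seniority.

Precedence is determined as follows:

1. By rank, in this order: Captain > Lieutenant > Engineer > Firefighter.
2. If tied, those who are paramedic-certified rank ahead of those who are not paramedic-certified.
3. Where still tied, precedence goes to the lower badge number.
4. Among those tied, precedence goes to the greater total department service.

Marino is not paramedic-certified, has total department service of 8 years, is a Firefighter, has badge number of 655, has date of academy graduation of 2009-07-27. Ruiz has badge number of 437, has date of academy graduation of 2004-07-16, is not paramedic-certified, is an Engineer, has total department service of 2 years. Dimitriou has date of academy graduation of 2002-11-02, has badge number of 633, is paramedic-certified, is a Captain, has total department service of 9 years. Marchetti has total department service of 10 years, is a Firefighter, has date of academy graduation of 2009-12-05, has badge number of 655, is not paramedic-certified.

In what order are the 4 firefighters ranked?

By rank: Dimitriou (Captain); then Ruiz (Engineer); then Marchetti and Marino (Firefighter).
Marchetti and Marino are each not paramedic-certified, so the next rule applies.
Marchetti and Marino both have badge number 655, so the next rule applies.
Among Marchetti and Marino, by total department service (higher first): Marchetti (10 years) before Marino (8 years).
Full order: Dimitriou, Ruiz, Marchetti, Marino.

Dimitriou, Ruiz, Marchetti, Marino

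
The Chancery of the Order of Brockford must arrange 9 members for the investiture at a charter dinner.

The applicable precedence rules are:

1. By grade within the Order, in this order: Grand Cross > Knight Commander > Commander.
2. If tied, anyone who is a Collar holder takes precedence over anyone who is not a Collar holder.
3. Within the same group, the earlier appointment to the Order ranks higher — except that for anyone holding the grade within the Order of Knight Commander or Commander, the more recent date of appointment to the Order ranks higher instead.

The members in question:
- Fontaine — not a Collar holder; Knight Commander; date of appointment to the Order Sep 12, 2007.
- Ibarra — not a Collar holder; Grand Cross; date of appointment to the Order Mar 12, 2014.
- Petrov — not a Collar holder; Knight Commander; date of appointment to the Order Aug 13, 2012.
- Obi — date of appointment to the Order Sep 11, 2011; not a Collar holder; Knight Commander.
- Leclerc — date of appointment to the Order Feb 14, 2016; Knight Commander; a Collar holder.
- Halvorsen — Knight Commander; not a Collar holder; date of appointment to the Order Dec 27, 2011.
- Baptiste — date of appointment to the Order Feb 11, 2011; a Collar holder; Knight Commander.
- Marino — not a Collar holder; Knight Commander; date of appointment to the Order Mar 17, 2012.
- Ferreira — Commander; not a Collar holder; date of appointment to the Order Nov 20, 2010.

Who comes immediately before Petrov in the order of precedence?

Baptiste

By grade within the Order: Ibarra (Grand Cross); then Leclerc, Baptiste, Petrov, Marino, Halvorsen, Obi and Fontaine (Knight Commander); then Ferreira (Commander).
Among Leclerc, Baptiste, Petrov, Marino, Halvorsen, Obi and Fontaine, a Collar holder before not a Collar holder: Leclerc and Baptiste (a Collar holder) before Petrov, Marino, Halvorsen, Obi and Fontaine (not a Collar holder).
Among Leclerc and Baptiste, by date of appointment to the Order (later first) (reversed rule for this group): Leclerc (Feb 14, 2016) before Baptiste (Feb 11, 2011).
Among Petrov, Marino, Halvorsen, Obi and Fontaine, by date of appointment to the Order (later first) (reversed rule for this group): Petrov (Aug 13, 2012) before Marino (Mar 17, 2012) before Halvorsen (Dec 27, 2011) before Obi (Sep 11, 2011) before Fontaine (Sep 12, 2007).
Order: Ibarra, Leclerc, Baptiste, Petrov, Marino, Halvorsen, Obi, Fontaine, Ferreira.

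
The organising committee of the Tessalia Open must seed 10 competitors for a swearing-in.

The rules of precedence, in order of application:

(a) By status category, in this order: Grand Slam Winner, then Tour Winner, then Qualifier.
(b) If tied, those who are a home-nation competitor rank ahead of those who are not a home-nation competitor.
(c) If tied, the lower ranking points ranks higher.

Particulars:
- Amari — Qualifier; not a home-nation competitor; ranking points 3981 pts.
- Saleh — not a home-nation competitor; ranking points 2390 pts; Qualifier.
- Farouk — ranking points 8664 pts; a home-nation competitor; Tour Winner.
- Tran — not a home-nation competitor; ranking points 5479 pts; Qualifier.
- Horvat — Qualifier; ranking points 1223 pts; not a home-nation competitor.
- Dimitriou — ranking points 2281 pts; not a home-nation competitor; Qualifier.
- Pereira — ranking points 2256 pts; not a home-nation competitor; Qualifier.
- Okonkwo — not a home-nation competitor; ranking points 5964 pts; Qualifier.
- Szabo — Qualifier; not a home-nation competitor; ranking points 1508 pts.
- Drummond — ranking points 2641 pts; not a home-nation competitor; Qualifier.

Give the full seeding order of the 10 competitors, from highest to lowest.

Farouk, Horvat, Szabo, Pereira, Dimitriou, Saleh, Drummond, Amari, Tran, Okonkwo

By status category: Farouk (Tour Winner); then Horvat, Szabo, Pereira, Dimitriou, Saleh, Drummond, Amari, Tran and Okonkwo (Qualifier).
Horvat, Szabo, Pereira, Dimitriou, Saleh, Drummond, Amari, Tran and Okonkwo are each not a home-nation competitor, so the next rule applies.
Among Horvat, Szabo, Pereira, Dimitriou, Saleh, Drummond, Amari, Tran and Okonkwo, by ranking points (lower first): Horvat (1223 pts) before Szabo (1508 pts) before Pereira (2256 pts) before Dimitriou (2281 pts) before Saleh (2390 pts) before Drummond (2641 pts) before Amari (3981 pts) before Tran (5479 pts) before Okonkwo (5964 pts).
Full order: Farouk, Horvat, Szabo, Pereira, Dimitriou, Saleh, Drummond, Amari, Tran, Okonkwo.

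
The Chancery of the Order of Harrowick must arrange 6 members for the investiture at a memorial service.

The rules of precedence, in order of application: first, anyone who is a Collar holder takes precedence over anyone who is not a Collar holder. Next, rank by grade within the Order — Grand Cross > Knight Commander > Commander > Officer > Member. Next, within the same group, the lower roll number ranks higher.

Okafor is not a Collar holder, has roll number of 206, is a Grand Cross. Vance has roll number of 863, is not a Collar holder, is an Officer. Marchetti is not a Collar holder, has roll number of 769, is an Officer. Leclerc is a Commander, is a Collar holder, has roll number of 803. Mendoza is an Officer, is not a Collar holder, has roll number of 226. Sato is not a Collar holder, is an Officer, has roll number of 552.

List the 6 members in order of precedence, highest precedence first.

By the first rule: Leclerc (a Collar holder); then Okafor, Mendoza, Sato, Marchetti and Vance (each not a Collar holder).
Among Okafor, Mendoza, Sato, Marchetti and Vance, by grade within the Order: Okafor (Grand Cross) before Mendoza, Sato, Marchetti and Vance (Officer).
Among Mendoza, Sato, Marchetti and Vance, by roll number (lower first): Mendoza (226) before Sato (552) before Marchetti (769) before Vance (863).
Full order: Leclerc, Okafor, Mendoza, Sato, Marchetti, Vance.

Leclerc, Okafor, Mendoza, Sato, Marchetti, Vance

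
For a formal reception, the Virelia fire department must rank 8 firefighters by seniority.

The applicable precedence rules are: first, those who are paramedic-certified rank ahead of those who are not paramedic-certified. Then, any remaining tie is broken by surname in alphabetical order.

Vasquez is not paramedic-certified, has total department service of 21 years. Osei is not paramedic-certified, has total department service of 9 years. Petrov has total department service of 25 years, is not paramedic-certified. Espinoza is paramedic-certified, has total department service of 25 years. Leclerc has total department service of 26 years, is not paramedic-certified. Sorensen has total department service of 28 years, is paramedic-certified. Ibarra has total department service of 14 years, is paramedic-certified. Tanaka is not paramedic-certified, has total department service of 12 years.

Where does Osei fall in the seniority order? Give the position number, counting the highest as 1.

By the first rule: Espinoza, Ibarra and Sorensen (each paramedic-certified); then Leclerc, Osei, Petrov, Tanaka and Vasquez (each not paramedic-certified).
Among Espinoza, Ibarra and Sorensen, alphabetically by surname: Espinoza before Ibarra before Sorensen.
Among Leclerc, Osei, Petrov, Tanaka and Vasquez, alphabetically by surname: Leclerc before Osei before Petrov before Tanaka before Vasquez.
Order: Espinoza, Ibarra, Sorensen, Leclerc, Osei, Petrov, Tanaka, Vasquez. So position 5.

5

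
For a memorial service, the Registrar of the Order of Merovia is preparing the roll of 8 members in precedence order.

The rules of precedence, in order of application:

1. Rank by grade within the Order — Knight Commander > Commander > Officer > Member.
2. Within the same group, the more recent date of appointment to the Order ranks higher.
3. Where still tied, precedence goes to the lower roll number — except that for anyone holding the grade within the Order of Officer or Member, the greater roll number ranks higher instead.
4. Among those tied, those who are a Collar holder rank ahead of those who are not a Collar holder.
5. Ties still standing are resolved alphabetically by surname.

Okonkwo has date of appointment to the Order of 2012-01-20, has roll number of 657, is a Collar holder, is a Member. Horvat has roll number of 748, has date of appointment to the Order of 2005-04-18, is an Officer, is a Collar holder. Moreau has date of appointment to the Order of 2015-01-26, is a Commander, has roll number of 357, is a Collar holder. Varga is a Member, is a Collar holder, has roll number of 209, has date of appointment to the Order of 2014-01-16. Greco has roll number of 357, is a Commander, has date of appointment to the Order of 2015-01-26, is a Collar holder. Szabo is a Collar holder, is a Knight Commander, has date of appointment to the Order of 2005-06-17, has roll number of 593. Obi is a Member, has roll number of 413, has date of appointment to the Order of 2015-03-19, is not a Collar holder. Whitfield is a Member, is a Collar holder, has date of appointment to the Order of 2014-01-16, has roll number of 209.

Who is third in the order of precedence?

Moreau

By grade within the Order: Szabo (Knight Commander); then Greco and Moreau (Commander); then Horvat (Officer); then Obi, Varga, Whitfield and Okonkwo (Member).
Greco and Moreau both have date of appointment to the Order 2015-01-26, so the next rule applies.
Greco and Moreau both have roll number 357, so the next rule applies.
Greco and Moreau are each a Collar holder, so the next rule applies.
Among Greco and Moreau, alphabetically by surname: Greco before Moreau.
Among Obi, Varga, Whitfield and Okonkwo, by date of appointment to the Order (later first): Obi (2015-03-19) before Varga and Whitfield (2014-01-16) before Okonkwo (2012-01-20).
Varga and Whitfield both have roll number 209, so the next rule applies.
Varga and Whitfield are each a Collar holder, so the next rule applies.
Among Varga and Whitfield, alphabetically by surname: Varga before Whitfield.
Order: Szabo, Greco, Moreau, Horvat, Obi, Varga, Whitfield, Okonkwo.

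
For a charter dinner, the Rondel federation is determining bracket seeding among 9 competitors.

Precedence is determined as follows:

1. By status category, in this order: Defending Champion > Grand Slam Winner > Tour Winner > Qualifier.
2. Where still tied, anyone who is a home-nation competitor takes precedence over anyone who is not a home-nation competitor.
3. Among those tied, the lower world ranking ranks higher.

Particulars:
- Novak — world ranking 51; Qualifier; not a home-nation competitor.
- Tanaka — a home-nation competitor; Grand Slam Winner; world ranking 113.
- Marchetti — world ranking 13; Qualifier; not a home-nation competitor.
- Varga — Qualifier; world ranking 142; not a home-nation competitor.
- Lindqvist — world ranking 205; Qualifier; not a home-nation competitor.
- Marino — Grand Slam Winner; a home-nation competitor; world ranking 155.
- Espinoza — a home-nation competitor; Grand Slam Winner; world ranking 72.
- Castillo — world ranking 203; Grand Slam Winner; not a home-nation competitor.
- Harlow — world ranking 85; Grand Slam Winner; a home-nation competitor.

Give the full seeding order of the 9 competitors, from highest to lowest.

Espinoza, Harlow, Tanaka, Marino, Castillo, Marchetti, Novak, Varga, Lindqvist

By status category: Espinoza, Harlow, Tanaka, Marino and Castillo (Grand Slam Winner); then Marchetti, Novak, Varga and Lindqvist (Qualifier).
Among Espinoza, Harlow, Tanaka, Marino and Castillo, a home-nation competitor before not a home-nation competitor: Espinoza, Harlow, Tanaka and Marino (a home-nation competitor) before Castillo (not a home-nation competitor).
Among Espinoza, Harlow, Tanaka and Marino, by world ranking (lower first): Espinoza (72) before Harlow (85) before Tanaka (113) before Marino (155).
Marchetti, Novak, Varga and Lindqvist are each not a home-nation competitor, so the next rule applies.
Among Marchetti, Novak, Varga and Lindqvist, by world ranking (lower first): Marchetti (13) before Novak (51) before Varga (142) before Lindqvist (205).
Full order: Espinoza, Harlow, Tanaka, Marino, Castillo, Marchetti, Novak, Varga, Lindqvist.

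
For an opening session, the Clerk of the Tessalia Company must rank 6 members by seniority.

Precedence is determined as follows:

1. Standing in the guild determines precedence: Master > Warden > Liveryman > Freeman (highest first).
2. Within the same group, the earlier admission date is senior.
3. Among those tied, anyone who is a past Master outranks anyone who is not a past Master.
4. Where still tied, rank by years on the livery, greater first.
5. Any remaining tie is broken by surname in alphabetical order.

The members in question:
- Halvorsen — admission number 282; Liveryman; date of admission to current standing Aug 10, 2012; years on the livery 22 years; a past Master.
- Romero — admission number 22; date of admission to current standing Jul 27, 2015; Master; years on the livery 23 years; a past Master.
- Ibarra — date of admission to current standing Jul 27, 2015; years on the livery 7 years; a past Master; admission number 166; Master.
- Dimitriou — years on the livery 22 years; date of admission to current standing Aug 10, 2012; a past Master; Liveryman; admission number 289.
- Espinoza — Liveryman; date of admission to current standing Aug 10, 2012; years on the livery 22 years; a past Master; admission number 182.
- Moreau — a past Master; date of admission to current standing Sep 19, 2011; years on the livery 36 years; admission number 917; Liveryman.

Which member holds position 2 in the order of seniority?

Ibarra

By standing in the guild: Romero and Ibarra (Master); then Moreau, Dimitriou, Espinoza and Halvorsen (Liveryman).
Romero and Ibarra both have date of admission to current standing Jul 27, 2015, so the next rule applies.
Romero and Ibarra are each a past Master, so the next rule applies.
Among Romero and Ibarra, by years on the livery (higher first): Romero (23 years) before Ibarra (7 years).
Among Moreau, Dimitriou, Espinoza and Halvorsen, by date of admission to current standing (earlier first): Moreau (Sep 19, 2011) before Dimitriou, Espinoza and Halvorsen (Aug 10, 2012).
Dimitriou, Espinoza and Halvorsen are each a past Master, so the next rule applies.
Dimitriou, Espinoza and Halvorsen all have years on the livery 22 years, so the next rule applies.
Among Dimitriou, Espinoza and Halvorsen, alphabetically by surname: Dimitriou before Espinoza before Halvorsen.
Order: Romero, Ibarra, Moreau, Dimitriou, Espinoza, Halvorsen.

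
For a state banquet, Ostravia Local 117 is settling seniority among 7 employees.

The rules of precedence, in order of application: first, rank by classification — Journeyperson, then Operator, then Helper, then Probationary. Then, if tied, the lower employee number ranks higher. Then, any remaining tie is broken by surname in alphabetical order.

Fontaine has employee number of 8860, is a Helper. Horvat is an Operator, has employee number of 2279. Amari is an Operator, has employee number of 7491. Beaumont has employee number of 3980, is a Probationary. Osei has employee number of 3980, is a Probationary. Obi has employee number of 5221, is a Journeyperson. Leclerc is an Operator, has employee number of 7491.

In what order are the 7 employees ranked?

By classification: Obi (Journeyperson); then Horvat, Amari and Leclerc (Operator); then Fontaine (Helper); then Beaumont and Osei (Probationary).
Among Horvat, Amari and Leclerc, by employee number (lower first): Horvat (2279) before Amari and Leclerc (7491).
Among Amari and Leclerc, alphabetically by surname: Amari before Leclerc.
Beaumont and Osei both have employee number 3980, so the next rule applies.
Among Beaumont and Osei, alphabetically by surname: Beaumont before Osei.
Full order: Obi, Horvat, Amari, Leclerc, Fontaine, Beaumont, Osei.

Obi, Horvat, Amari, Leclerc, Fontaine, Beaumont, Osei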